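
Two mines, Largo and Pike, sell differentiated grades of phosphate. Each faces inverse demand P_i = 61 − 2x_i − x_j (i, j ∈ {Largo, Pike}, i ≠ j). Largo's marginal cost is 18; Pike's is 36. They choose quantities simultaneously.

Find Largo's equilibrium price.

37.6

Mine Largo's profit: π = x_{Largo}(61 − 2x_{Largo} − x_{Pike}) − 18x_{Largo}.
∂π/∂x_{Largo} = 43 − 4x_{Largo} − x_{Pike} = 0 ⇒ x_{Largo} = 10.75 − 0.25x_{Pike}.
Similarly x_{Pike} = 6.25 − 0.25x_{Largo}.
Substituting the second reaction function into the first: x_{Largo} = 10.75 − 0.25(6.25 − 0.25x_{Largo}), which gives 0.9375x_{Largo} = 9.1875 ⇒ x_{Largo} = 9.8.
Then x_{Pike} = 6.25 − 0.25·9.8 = 3.8.
P_{Largo} = 61 − 2·9.8 − 3.8 = 37.6.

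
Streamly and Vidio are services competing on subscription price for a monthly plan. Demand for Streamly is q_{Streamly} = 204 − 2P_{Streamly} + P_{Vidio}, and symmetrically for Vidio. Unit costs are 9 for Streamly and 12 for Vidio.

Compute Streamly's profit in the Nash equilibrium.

8554.32

Streamly's profit: π = (P_{Streamly} − 9)(204 − 2P_{Streamly} + P_{Vidio}).
∂π/∂P_{Streamly} = 222 − 4P_{Streamly} + P_{Vidio} = 0 ⇒ P_{Streamly} = 55.5 + 0.25P_{Vidio}.
Similarly P_{Vidio} = 57 + 0.25P_{Streamly}.
Solving the two reaction functions simultaneously: (1 − (0.25)(0.25))P_{Streamly} = 55.5 + 0.25·57, so 0.9375P_{Streamly} = 69.75 and P_{Streamly} = 74.4.
Then P_{Vidio} = 57 + 0.25·74.4 = 75.6.
q_{Streamly} = 204 − 2·74.4 + 75.6 = 130.8.
Profit = (74.4 − 9)·130.8 = 8554.32.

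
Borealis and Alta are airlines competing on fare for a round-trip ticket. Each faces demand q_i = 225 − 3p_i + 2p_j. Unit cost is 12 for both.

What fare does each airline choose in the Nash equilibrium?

65.25

Borealis's profit: π = (p_{Borealis} − 12)(225 − 3p_{Borealis} + 2p_{Alta}).
∂π/∂p_{Borealis} = 261 − 6p_{Borealis} + 2p_{Alta} = 0 ⇒ p_{Borealis} = 43.5 + (1/3)p_{Alta}.
Setting p_{Borealis} = p_{Alta} in the reaction function: p_{Borealis} = 43.5 + (1/3)p_{Borealis}, so p_{Borealis} = 43.5 / (2/3) = 65.25.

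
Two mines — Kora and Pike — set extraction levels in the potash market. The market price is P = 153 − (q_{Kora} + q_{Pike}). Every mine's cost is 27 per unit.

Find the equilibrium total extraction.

84

Mine Kora's profit: π = q_{Kora}(153 − (q_{Kora} + q_{Pike})) − 27q_{Kora}.
∂π/∂q_{Kora} = 126 − 2q_{Kora} − q_{Pike} = 0, so q_{Kora} = 63 − 0.5q_{Pike}.
The game is symmetric, so in equilibrium q_{Pike} = q_{Kora}: the reaction function gives 1.5q_{Kora} = 63, hence q_{Kora} = 42.
Total extraction: 42 + 42 = 84.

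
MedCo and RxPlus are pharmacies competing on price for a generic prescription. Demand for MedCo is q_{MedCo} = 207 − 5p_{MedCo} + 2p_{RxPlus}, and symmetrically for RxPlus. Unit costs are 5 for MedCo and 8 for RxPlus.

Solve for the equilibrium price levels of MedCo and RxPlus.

MedCo's profit: π = (p_{MedCo} − 5)(207 − 5p_{MedCo} + 2p_{RxPlus}).
∂π/∂p_{MedCo} = 232 − 10p_{MedCo} + 2p_{RxPlus} = 0 ⇒ p_{MedCo} = 23.2 + 0.2p_{RxPlus}.
Similarly p_{RxPlus} = 24.7 + 0.2p_{MedCo}.
Solving the two reaction functions simultaneously: (1 − (0.2)(0.2))p_{MedCo} = 23.2 + 0.2·24.7, so 0.96p_{MedCo} = 28.14 and p_{MedCo} = 29.3125.
Then p_{RxPlus} = 24.7 + 0.2·29.3125 = 30.5625.

29.3125, 30.5625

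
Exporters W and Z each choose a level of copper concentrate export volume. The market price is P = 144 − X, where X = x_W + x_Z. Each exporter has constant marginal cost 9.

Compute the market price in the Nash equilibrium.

Exporter W's profit: π = x_W(144 − (x_W + x_Z)) − 9x_W.
∂π/∂x_W = 135 − 2x_W − x_Z = 0, so x_W = 67.5 − 0.5x_Z.
The game is symmetric, so in equilibrium x_Z = x_W: the reaction function gives 1.5x_W = 67.5, hence x_W = 45.
Equilibrium price: P = 144 − 90 = 54.

54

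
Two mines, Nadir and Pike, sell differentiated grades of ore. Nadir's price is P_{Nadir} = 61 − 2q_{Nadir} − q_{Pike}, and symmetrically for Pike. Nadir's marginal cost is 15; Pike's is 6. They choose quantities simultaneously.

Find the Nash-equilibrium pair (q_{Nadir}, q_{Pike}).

8.6, 11.6

Mine Nadir's profit: π = q_{Nadir}(61 − 2q_{Nadir} − q_{Pike}) − 15q_{Nadir}.
∂π/∂q_{Nadir} = 46 − 4q_{Nadir} − q_{Pike} = 0 ⇒ q_{Nadir} = 11.5 − 0.25q_{Pike}.
Similarly q_{Pike} = 13.75 − 0.25q_{Nadir}.
Solving the two reaction functions simultaneously: (1 − (−0.25)(−0.25))q_{Nadir} = 11.5 − 0.25·13.75, so 0.9375q_{Nadir} = 8.0625 and q_{Nadir} = 8.6.
Then q_{Pike} = 13.75 − 0.25·8.6 = 11.6.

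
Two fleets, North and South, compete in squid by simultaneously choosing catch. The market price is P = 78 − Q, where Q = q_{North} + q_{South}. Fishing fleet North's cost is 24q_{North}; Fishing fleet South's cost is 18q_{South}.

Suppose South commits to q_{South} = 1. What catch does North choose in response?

Fishing fleet North's profit: π = q_{North}(78 − (q_{North} + q_{South})) − 24q_{North}.
∂π/∂q_{North} = 54 − 2q_{North} − q_{South} = 0, so q_{North} = 27 − 0.5q_{South}.
At q_{South} = 1: q_{North} = 27 − 0.5·1 = 26.5.

26.5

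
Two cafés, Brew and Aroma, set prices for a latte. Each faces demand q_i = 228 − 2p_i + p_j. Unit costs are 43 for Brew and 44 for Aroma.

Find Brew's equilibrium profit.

7638.48

Brew's profit: π = (p_{Brew} − 43)(228 − 2p_{Brew} + p_{Aroma}).
∂π/∂p_{Brew} = 314 − 4p_{Brew} + p_{Aroma} = 0 ⇒ p_{Brew} = 78.5 + 0.25p_{Aroma}.
Similarly p_{Aroma} = 79 + 0.25p_{Brew}.
Plugging p_{Aroma} into Brew's best response: p_{Brew} = 78.5 + 0.25(79 + 0.25p_{Brew}) ⇒ 0.9375p_{Brew} = 98.25, so p_{Brew} = 104.8.
Then p_{Aroma} = 79 + 0.25·104.8 = 105.2.
q_{Brew} = 228 − 2·104.8 + 105.2 = 123.6.
Profit = (104.8 − 43)·123.6 = 7638.48.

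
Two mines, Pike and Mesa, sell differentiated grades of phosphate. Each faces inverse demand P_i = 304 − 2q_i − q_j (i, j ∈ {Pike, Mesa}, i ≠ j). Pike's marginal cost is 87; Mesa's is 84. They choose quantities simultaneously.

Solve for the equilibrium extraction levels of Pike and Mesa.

Mine Pike's profit: π = q_{Pike}(304 − 2q_{Pike} − q_{Mesa}) − 87q_{Pike}.
∂π/∂q_{Pike} = 217 − 4q_{Pike} − q_{Mesa} = 0 ⇒ q_{Pike} = 54.25 − 0.25q_{Mesa}.
Similarly q_{Mesa} = 55 − 0.25q_{Pike}.
Plugging q_{Mesa} into Pike's best response: q_{Pike} = 54.25 − 0.25(55 − 0.25q_{Pike}) ⇒ 0.9375q_{Pike} = 40.5, so q_{Pike} = 43.2.
Then q_{Mesa} = 55 − 0.25·43.2 = 44.2.

43.2, 44.2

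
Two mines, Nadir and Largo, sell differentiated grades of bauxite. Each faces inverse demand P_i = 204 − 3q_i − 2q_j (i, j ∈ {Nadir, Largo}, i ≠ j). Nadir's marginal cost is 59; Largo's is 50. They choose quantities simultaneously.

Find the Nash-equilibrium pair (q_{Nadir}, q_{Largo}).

17.5625, 19.8125

Mine Nadir's profit: π = q_{Nadir}(204 − 3q_{Nadir} − 2q_{Largo}) − 59q_{Nadir}.
∂π/∂q_{Nadir} = 145 − 6q_{Nadir} − 2q_{Largo} = 0 ⇒ q_{Nadir} = 145/6 − (1/3)q_{Largo}.
Similarly q_{Largo} = 77/3 − (1/3)q_{Nadir}.
Solving the two reaction functions simultaneously: (1 − (−1/3)(−1/3))q_{Nadir} = 145/6 − (1/3)·(77/3), so (8/9)q_{Nadir} = 281/18 and q_{Nadir} = 17.5625.
Then q_{Largo} = 77/3 − (1/3)·17.5625 = 19.8125.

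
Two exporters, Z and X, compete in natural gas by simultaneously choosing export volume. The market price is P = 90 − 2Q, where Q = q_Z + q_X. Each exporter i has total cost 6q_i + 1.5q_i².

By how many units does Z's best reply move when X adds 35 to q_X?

-10

Exporter Z's profit: π = q_Z(90 − 2(q_Z + q_X)) − 6q_Z − 1.5q_Z².
∂π/∂q_Z = 84 − 7q_Z − 2q_X = 0, so q_Z = 12 − (2/7)q_X.
The reaction-function slope is −2/7, so a 35-unit rise in q_X moves q_Z by −2/7 × 35 = −10. Z's best response falls — the actions are strategic substitutes.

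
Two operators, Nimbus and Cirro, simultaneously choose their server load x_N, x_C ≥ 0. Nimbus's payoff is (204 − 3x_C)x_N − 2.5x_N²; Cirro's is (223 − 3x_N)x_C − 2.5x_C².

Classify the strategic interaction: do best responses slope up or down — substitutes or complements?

strategic substitutes

Expanding Nimbus's payoff: 204x_N − 3x_Cx_N − 2.5x_N².
∂π/∂x_N = 204 − 3x_C − 5x_N = 0, so x_N = 40.8 − 0.6x_C.
The best-response slope dx_N/dx_C = −0.6 < 0: the reaction function is downward-sloping, so the choices are strategic substitutes.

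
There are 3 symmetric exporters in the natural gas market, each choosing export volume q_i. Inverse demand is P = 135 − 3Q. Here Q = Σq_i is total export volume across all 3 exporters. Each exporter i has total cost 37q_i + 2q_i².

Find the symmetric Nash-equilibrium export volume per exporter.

A representative exporter's profit is π_i = q_i(135 − 3Q) − 37q_i − 2q_i², with Q = q_i + Σ_{j≠i} q_j.
First-order condition: 98 − 10q_i − 3Σ_{j≠i} q_j = 0.
With identical exporters, set every q_j = q: then 98 − 10q − 6q = 0, i.e. q = 98/16 = 6.125.

6.125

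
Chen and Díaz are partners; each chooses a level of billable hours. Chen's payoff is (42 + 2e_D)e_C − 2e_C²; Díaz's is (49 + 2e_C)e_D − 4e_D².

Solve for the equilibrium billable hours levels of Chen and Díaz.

15.5, 10

Expanding Chen's payoff: 42e_C + 2e_De_C − 2e_C².
∂π/∂e_C = 42 + 2e_D − 4e_C = 0, so e_C = 10.5 + 0.5e_D.
Likewise for Díaz: e_D = 6.125 + 0.25e_C.
Substituting the second reaction function into the first: e_C = 10.5 + 0.5(6.125 + 0.25e_C), which gives 0.875e_C = 13.5625 ⇒ e_C = 15.5.
Then e_D = 6.125 + 0.25·15.5 = 10.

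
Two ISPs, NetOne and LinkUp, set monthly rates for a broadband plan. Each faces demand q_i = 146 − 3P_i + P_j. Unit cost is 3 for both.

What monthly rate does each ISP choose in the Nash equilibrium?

NetOne's profit: π = (P_{NetOne} − 3)(146 − 3P_{NetOne} + P_{LinkUp}).
∂π/∂P_{NetOne} = 155 − 6P_{NetOne} + P_{LinkUp} = 0 ⇒ P_{NetOne} = 155/6 + (1/6)P_{LinkUp}.
Setting P_{NetOne} = P_{LinkUp} in the reaction function: P_{NetOne} = 155/6 + (1/6)P_{NetOne}, so P_{NetOne} = (155/6) / (5/6) = 31.

31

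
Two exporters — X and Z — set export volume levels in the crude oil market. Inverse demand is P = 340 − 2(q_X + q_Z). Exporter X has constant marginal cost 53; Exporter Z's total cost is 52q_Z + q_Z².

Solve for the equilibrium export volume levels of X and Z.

57.3, 28.9

Exporter X's profit: π = q_X(340 − 2(q_X + q_Z)) − 53q_X.
∂π/∂q_X = 287 − 4q_X − 2q_Z = 0, so q_X = 71.75 − 0.5q_Z.
For Z: ∂π/∂q_Z = 288 − 6q_Z − 2q_X = 0 ⇒ q_Z = 48 − (1/3)q_X.
Substituting the second reaction function into the first: q_X = 71.75 − 0.5(48 − (1/3)q_X), which gives (5/6)q_X = 47.75 ⇒ q_X = 57.3.
Then q_Z = 48 − (1/3)·57.3 = 28.9.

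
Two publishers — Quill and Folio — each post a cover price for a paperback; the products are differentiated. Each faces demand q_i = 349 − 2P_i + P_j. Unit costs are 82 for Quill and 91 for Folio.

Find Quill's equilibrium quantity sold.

Quill's profit: π = (P_{Quill} − 82)(349 − 2P_{Quill} + P_{Folio}).
∂π/∂P_{Quill} = 513 − 4P_{Quill} + P_{Folio} = 0 ⇒ P_{Quill} = 128.25 + 0.25P_{Folio}.
Similarly P_{Folio} = 132.75 + 0.25P_{Quill}.
Substituting the second reaction function into the first: P_{Quill} = 128.25 + 0.25(132.75 + 0.25P_{Quill}), which gives 0.9375P_{Quill} = 161.4375 ⇒ P_{Quill} = 172.2.
Then P_{Folio} = 132.75 + 0.25·172.2 = 175.8.
q_{Quill} = 349 − 2·172.2 + 175.8 = 180.4.

180.4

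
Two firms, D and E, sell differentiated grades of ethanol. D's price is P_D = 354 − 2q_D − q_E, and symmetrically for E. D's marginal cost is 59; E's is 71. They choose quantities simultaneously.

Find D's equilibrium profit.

7152.08

Firm D's profit: π = q_D(354 − 2q_D − q_E) − 59q_D.
∂π/∂q_D = 295 − 4q_D − q_E = 0 ⇒ q_D = 73.75 − 0.25q_E.
Similarly q_E = 70.75 − 0.25q_D.
Solving the two reaction functions simultaneously: (1 − (−0.25)(−0.25))q_D = 73.75 − 0.25·70.75, so 0.9375q_D = 56.0625 and q_D = 59.8.
Then q_E = 70.75 − 0.25·59.8 = 55.8.
P_D = 354 − 2·59.8 − 55.8 = 178.6.
Profit = (178.6 − 59)·59.8 = 7152.08.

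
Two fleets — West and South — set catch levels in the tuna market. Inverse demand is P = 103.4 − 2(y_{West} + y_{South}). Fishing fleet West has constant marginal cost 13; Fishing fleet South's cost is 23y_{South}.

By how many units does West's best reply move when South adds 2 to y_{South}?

Fishing fleet West's profit: π = y_{West}(103.4 − 2(y_{West} + y_{South})) − 13y_{West}.
∂π/∂y_{West} = 90.4 − 4y_{West} − 2y_{South} = 0, so y_{West} = 22.6 − 0.5y_{South}.
The reaction-function slope is −0.5, so a 2-unit rise in y_{South} moves y_{West} by −0.5 × 2 = −1. West's best response falls — the actions are strategic substitutes.

-1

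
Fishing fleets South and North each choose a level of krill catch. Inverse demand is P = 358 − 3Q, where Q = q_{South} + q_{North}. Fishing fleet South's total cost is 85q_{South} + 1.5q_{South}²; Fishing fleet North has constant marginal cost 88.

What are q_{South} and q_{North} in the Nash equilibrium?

18.4, 35.8

Fishing fleet South's profit: π = q_{South}(358 − 3(q_{South} + q_{North})) − 85q_{South} − 1.5q_{South}².
∂π/∂q_{South} = 273 − 9q_{South} − 3q_{North} = 0, so q_{South} = 91/3 − (1/3)q_{North}.
For North: ∂π/∂q_{North} = 270 − 6q_{North} − 3q_{South} = 0 ⇒ q_{North} = 45 − 0.5q_{South}.
Plugging q_{North} into South's best response: q_{South} = 91/3 − (1/3)(45 − 0.5q_{South}) ⇒ (5/6)q_{South} = 46/3, so q_{South} = 18.4.
Then q_{North} = 45 − 0.5·18.4 = 35.8.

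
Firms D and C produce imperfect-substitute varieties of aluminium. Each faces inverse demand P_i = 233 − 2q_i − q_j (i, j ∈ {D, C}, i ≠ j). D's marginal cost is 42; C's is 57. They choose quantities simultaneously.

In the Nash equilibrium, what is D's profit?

3073.28

Firm D's profit: π = q_D(233 − 2q_D − q_C) − 42q_D.
∂π/∂q_D = 191 − 4q_D − q_C = 0 ⇒ q_D = 47.75 − 0.25q_C.
Similarly q_C = 44 − 0.25q_D.
Plugging q_C into D's best response: q_D = 47.75 − 0.25(44 − 0.25q_D) ⇒ 0.9375q_D = 36.75, so q_D = 39.2.
Then q_C = 44 − 0.25·39.2 = 34.2.
P_D = 233 − 2·39.2 − 34.2 = 120.4.
Profit = (120.4 − 42)·39.2 = 3073.28.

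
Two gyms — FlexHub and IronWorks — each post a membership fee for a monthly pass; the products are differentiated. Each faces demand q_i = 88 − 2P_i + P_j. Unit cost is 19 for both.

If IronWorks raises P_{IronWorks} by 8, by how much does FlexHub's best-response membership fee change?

2

FlexHub's profit: π = (P_{FlexHub} − 19)(88 − 2P_{FlexHub} + P_{IronWorks}).
∂π/∂P_{FlexHub} = 126 − 4P_{FlexHub} + P_{IronWorks} = 0 ⇒ P_{FlexHub} = 31.5 + 0.25P_{IronWorks}.
The reaction-function slope is 0.25, so an 8-unit rise in P_{IronWorks} moves P_{FlexHub} by 0.25 × 8 = 2. FlexHub's best response rises — the actions are strategic complements.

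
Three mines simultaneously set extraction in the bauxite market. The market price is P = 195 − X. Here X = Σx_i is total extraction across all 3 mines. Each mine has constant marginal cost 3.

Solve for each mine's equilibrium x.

48

A representative mine's profit is π_i = x_i(195 − X) − 3x_i, with X = x_i + Σ_{j≠i} x_j.
First-order condition: 192 − 2x_i − Σ_{j≠i} x_j = 0.
With identical mines, set every x_j = x: then 192 − 2x − 2x = 0, i.e. x = 192/4 = 48.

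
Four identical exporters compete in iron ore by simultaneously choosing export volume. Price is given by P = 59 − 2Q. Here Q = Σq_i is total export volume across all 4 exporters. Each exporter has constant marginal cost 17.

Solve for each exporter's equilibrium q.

A representative exporter's profit is π_i = q_i(59 − 2Q) − 17q_i, with Q = q_i + Σ_{j≠i} q_j.
First-order condition: 42 − 4q_i − 2Σ_{j≠i} q_j = 0.
Imposing symmetry (q_j = q for all j) turns Σ_{j≠i} q_j into 3q, so 42 = 10q and q = 4.2.

4.2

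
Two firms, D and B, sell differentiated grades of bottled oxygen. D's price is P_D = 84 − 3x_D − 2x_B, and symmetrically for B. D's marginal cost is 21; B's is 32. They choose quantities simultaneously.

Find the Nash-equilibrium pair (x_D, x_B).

8.5625, 5.8125

Firm D's profit: π = x_D(84 − 3x_D − 2x_B) − 21x_D.
∂π/∂x_D = 63 − 6x_D − 2x_B = 0 ⇒ x_D = 10.5 − (1/3)x_B.
Similarly x_B = 26/3 − (1/3)x_D.
Substituting the second reaction function into the first: x_D = 10.5 − (1/3)(26/3 − (1/3)x_D), which gives (8/9)x_D = 137/18 ⇒ x_D = 8.5625.
Then x_B = 26/3 − (1/3)·8.5625 = 5.8125.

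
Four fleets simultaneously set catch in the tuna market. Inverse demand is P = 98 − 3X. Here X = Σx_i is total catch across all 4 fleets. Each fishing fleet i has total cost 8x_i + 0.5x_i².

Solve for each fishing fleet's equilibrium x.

5.625

A representative fishing fleet's profit is π_i = x_i(98 − 3X) − 8x_i − 0.5x_i², with X = x_i + Σ_{j≠i} x_j.
First-order condition: 90 − 7x_i − 3Σ_{j≠i} x_j = 0.
Imposing symmetry (x_j = x for all j) turns Σ_{j≠i} x_j into 3x, so 90 = 16x and x = 5.625.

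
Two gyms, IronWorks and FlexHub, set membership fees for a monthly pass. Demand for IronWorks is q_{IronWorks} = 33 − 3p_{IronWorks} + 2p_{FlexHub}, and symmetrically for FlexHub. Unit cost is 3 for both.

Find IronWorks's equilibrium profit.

168.75

IronWorks's profit: π = (p_{IronWorks} − 3)(33 − 3p_{IronWorks} + 2p_{FlexHub}).
∂π/∂p_{IronWorks} = 42 − 6p_{IronWorks} + 2p_{FlexHub} = 0 ⇒ p_{IronWorks} = 7 + (1/3)p_{FlexHub}.
Setting p_{IronWorks} = p_{FlexHub} in the reaction function: p_{IronWorks} = 7 + (1/3)p_{IronWorks}, so p_{IronWorks} = 7 / (2/3) = 10.5.
q_{IronWorks} = 33 − 3·10.5 + 2·10.5 = 22.5.
Profit = (10.5 − 3)·22.5 = 168.75.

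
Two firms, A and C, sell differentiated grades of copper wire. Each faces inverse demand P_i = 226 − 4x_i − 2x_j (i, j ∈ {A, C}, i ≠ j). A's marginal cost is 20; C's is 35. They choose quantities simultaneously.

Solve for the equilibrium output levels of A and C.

21.1, 18.6

Firm A's profit: π = x_A(226 − 4x_A − 2x_C) − 20x_A.
∂π/∂x_A = 206 − 8x_A − 2x_C = 0 ⇒ x_A = 25.75 − 0.25x_C.
Similarly x_C = 23.875 − 0.25x_A.
Substituting the second reaction function into the first: x_A = 25.75 − 0.25(23.875 − 0.25x_A), which gives 0.9375x_A = 633/32 ⇒ x_A = 21.1.
Then x_C = 23.875 − 0.25·21.1 = 18.6.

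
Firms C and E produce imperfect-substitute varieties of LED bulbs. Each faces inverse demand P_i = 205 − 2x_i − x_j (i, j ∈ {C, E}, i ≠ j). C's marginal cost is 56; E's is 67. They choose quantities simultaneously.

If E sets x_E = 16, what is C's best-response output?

33.25

Firm C's profit: π = x_C(205 − 2x_C − x_E) − 56x_C.
∂π/∂x_C = 149 − 4x_C − x_E = 0 ⇒ x_C = 37.25 − 0.25x_E.
At x_E = 16: x_C = 37.25 − 0.25·16 = 33.25.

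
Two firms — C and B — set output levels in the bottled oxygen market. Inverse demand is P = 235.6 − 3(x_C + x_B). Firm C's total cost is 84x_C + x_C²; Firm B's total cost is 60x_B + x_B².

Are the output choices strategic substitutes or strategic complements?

strategic substitutes

Firm C's profit: π = x_C(235.6 − 3(x_C + x_B)) − 84x_C − x_C².
∂π/∂x_C = 151.6 − 8x_C − 3x_B = 0, so x_C = 18.95 − 0.375x_B.
The best-response slope dx_C/dx_B = −0.375 < 0: the reaction function is downward-sloping, so the choices are strategic substitutes.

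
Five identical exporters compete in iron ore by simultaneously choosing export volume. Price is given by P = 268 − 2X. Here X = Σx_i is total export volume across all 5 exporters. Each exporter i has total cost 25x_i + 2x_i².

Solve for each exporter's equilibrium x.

A representative exporter's profit is π_i = x_i(268 − 2X) − 25x_i − 2x_i², with X = x_i + Σ_{j≠i} x_j.
First-order condition: 243 − 8x_i − 2Σ_{j≠i} x_j = 0.
In a symmetric equilibrium every exporter chooses the same x, so Σ_{j≠i} x_j = 4x. The condition becomes 243 − 16x = 0, giving x = 243/16 = 15.1875.

15.1875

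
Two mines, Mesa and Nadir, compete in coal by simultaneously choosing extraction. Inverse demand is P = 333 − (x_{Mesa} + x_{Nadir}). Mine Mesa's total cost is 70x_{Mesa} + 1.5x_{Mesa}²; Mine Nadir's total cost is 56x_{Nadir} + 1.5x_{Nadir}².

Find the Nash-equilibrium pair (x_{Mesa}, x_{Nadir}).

43.25, 46.75

Mine Mesa's profit: π = x_{Mesa}(333 − (x_{Mesa} + x_{Nadir})) − 70x_{Mesa} − 1.5x_{Mesa}².
∂π/∂x_{Mesa} = 263 − 5x_{Mesa} − x_{Nadir} = 0, so x_{Mesa} = 52.6 − 0.2x_{Nadir}.
By the same steps for Nadir: x_{Nadir} = 55.4 − 0.2x_{Mesa}.
Substituting the second reaction function into the first: x_{Mesa} = 52.6 − 0.2(55.4 − 0.2x_{Mesa}), which gives 0.96x_{Mesa} = 41.52 ⇒ x_{Mesa} = 43.25.
Then x_{Nadir} = 55.4 − 0.2·43.25 = 46.75.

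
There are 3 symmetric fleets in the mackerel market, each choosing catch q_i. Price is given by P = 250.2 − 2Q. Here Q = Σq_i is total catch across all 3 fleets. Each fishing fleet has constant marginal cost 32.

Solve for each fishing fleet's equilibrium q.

A representative fishing fleet's profit is π_i = q_i(250.2 − 2Q) − 32q_i, with Q = q_i + Σ_{j≠i} q_j.
First-order condition: 218.2 − 4q_i − 2Σ_{j≠i} q_j = 0.
In a symmetric equilibrium every fishing fleet chooses the same q, so Σ_{j≠i} q_j = 2q. The condition becomes 218.2 − 8q = 0, giving q = 218.2/8 = 27.275.

27.275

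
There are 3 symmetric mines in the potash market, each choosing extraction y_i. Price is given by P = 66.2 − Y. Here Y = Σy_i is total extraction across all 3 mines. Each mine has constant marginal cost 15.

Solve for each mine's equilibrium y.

12.8

A representative mine's profit is π_i = y_i(66.2 − Y) − 15y_i, with Y = y_i + Σ_{j≠i} y_j.
First-order condition: 51.2 − 2y_i − Σ_{j≠i} y_j = 0.
In a symmetric equilibrium every mine chooses the same y, so Σ_{j≠i} y_j = 2y. The condition becomes 51.2 − 4y = 0, giving y = 51.2/4 = 12.8.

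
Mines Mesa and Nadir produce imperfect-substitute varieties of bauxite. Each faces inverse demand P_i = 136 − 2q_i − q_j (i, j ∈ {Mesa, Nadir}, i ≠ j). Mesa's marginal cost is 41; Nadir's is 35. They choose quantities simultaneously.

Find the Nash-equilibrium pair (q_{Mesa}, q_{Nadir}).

Mine Mesa's profit: π = q_{Mesa}(136 − 2q_{Mesa} − q_{Nadir}) − 41q_{Mesa}.
∂π/∂q_{Mesa} = 95 − 4q_{Mesa} − q_{Nadir} = 0 ⇒ q_{Mesa} = 23.75 − 0.25q_{Nadir}.
Similarly q_{Nadir} = 25.25 − 0.25q_{Mesa}.
Substituting the second reaction function into the first: q_{Mesa} = 23.75 − 0.25(25.25 − 0.25q_{Mesa}), which gives 0.9375q_{Mesa} = 17.4375 ⇒ q_{Mesa} = 18.6.
Then q_{Nadir} = 25.25 − 0.25·18.6 = 20.6.

18.6, 20.6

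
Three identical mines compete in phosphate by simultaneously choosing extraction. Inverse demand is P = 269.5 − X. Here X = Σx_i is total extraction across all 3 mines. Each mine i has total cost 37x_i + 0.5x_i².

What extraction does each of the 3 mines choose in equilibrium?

46.5

A representative mine's profit is π_i = x_i(269.5 − X) − 37x_i − 0.5x_i², with X = x_i + Σ_{j≠i} x_j.
First-order condition: 232.5 − 3x_i − Σ_{j≠i} x_j = 0.
With identical mines, set every x_j = x: then 232.5 − 3x − 2x = 0, i.e. x = 232.5/5 = 46.5.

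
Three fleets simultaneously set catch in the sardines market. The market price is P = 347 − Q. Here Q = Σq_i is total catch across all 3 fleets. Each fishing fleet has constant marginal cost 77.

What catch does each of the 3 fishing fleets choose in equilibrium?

67.5

A representative fishing fleet's profit is π_i = q_i(347 − Q) − 77q_i, with Q = q_i + Σ_{j≠i} q_j.
First-order condition: 270 − 2q_i − Σ_{j≠i} q_j = 0.
Imposing symmetry (q_j = q for all j) turns Σ_{j≠i} q_j into 2q, so 270 = 4q and q = 67.5.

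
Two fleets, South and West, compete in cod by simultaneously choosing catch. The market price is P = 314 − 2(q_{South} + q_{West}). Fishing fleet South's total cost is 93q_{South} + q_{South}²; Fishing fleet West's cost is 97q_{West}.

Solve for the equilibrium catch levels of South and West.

22.5, 43

Fishing fleet South's profit: π = q_{South}(314 − 2(q_{South} + q_{West})) − 93q_{South} − q_{South}².
∂π/∂q_{South} = 221 − 6q_{South} − 2q_{West} = 0, so q_{South} = 221/6 − (1/3)q_{West}.
For West: ∂π/∂q_{West} = 217 − 4q_{West} − 2q_{South} = 0 ⇒ q_{West} = 54.25 − 0.5q_{South}.
Solving the two reaction functions simultaneously: (1 − (−1/3)(−0.5))q_{South} = 221/6 − (1/3)·54.25, so (5/6)q_{South} = 18.75 and q_{South} = 22.5.
Then q_{West} = 54.25 − 0.5·22.5 = 43.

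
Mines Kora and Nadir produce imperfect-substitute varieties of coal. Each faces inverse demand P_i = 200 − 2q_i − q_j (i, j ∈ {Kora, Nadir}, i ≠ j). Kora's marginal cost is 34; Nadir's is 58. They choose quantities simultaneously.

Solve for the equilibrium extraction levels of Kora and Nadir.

Mine Kora's profit: π = q_{Kora}(200 − 2q_{Kora} − q_{Nadir}) − 34q_{Kora}.
∂π/∂q_{Kora} = 166 − 4q_{Kora} − q_{Nadir} = 0 ⇒ q_{Kora} = 41.5 − 0.25q_{Nadir}.
Similarly q_{Nadir} = 35.5 − 0.25q_{Kora}.
Solving the two reaction functions simultaneously: (1 − (−0.25)(−0.25))q_{Kora} = 41.5 − 0.25·35.5, so 0.9375q_{Kora} = 32.625 and q_{Kora} = 34.8.
Then q_{Nadir} = 35.5 − 0.25·34.8 = 26.8.

34.8, 26.8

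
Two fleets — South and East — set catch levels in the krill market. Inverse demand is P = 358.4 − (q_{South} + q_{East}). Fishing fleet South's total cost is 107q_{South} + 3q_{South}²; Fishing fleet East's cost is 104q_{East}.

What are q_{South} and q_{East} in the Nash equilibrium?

16.56, 118.92

Fishing fleet South's profit: π = q_{South}(358.4 − (q_{South} + q_{East})) − 107q_{South} − 3q_{South}².
∂π/∂q_{South} = 251.4 − 8q_{South} − q_{East} = 0, so q_{South} = 31.425 − 0.125q_{East}.
For East: ∂π/∂q_{East} = 254.4 − 2q_{East} − q_{South} = 0 ⇒ q_{East} = 127.2 − 0.5q_{South}.
Solving the two reaction functions simultaneously: (1 − (−0.125)(−0.5))q_{South} = 31.425 − 0.125·127.2, so 0.9375q_{South} = 15.525 and q_{South} = 16.56.
Then q_{East} = 127.2 − 0.5·16.56 = 118.92.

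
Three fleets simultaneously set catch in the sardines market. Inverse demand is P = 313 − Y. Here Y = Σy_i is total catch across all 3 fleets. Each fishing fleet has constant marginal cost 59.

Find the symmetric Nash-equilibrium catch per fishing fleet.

A representative fishing fleet's profit is π_i = y_i(313 − Y) − 59y_i, with Y = y_i + Σ_{j≠i} y_j.
First-order condition: 254 − 2y_i − Σ_{j≠i} y_j = 0.
With identical fishing fleets, set every y_j = y: then 254 − 2y − 2y = 0, i.e. y = 254/4 = 63.5.

63.5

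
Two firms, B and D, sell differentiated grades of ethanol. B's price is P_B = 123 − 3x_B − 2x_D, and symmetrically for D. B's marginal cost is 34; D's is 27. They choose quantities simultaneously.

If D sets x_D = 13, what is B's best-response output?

Firm B's profit: π = x_B(123 − 3x_B − 2x_D) − 34x_B.
∂π/∂x_B = 89 − 6x_B − 2x_D = 0 ⇒ x_B = 89/6 − (1/3)x_D.
At x_D = 13: x_B = 89/6 − (1/3)·13 = 10.5.

10.5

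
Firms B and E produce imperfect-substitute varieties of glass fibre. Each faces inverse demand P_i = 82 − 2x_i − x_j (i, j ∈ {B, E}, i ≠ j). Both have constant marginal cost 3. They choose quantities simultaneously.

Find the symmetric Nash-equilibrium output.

15.8

Firm B's profit: π = x_B(82 − 2x_B − x_E) − 3x_B.
∂π/∂x_B = 79 − 4x_B − x_E = 0 ⇒ x_B = 19.75 − 0.25x_E.
Setting x_B = x_E in the reaction function: x_B = 19.75 − 0.25x_B, so x_B = 19.75 / 1.25 = 15.8.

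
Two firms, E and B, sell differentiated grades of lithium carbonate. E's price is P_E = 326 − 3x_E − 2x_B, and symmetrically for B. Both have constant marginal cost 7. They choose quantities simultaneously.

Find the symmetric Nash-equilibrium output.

39.875

Firm E's profit: π = x_E(326 − 3x_E − 2x_B) − 7x_E.
∂π/∂x_E = 319 − 6x_E − 2x_B = 0 ⇒ x_E = 319/6 − (1/3)x_B.
Setting x_E = x_B in the reaction function: x_E = 319/6 − (1/3)x_E, so x_E = (319/6) / (4/3) = 39.875.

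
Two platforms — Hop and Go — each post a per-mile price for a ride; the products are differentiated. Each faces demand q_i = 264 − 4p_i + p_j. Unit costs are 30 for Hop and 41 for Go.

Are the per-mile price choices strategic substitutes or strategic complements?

strategic complements

Hop's profit: π = (p_{Hop} − 30)(264 − 4p_{Hop} + p_{Go}).
∂π/∂p_{Hop} = 384 − 8p_{Hop} + p_{Go} = 0 ⇒ p_{Hop} = 48 + 0.125p_{Go}.
The best-response slope dp_{Hop}/dp_{Go} = 0.125 > 0: the reaction function is upward-sloping, so the choices are strategic complements.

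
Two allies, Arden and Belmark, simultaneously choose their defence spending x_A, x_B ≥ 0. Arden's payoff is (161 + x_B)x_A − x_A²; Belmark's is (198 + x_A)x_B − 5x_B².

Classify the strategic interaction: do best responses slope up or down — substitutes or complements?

strategic complements

Expanding Arden's payoff: 161x_A + x_Bx_A − x_A².
∂π/∂x_A = 161 + x_B − 2x_A = 0, so x_A = 80.5 + 0.5x_B.
The best-response slope dx_A/dx_B = 0.5 > 0: the reaction function is upward-sloping, so the choices are strategic complements.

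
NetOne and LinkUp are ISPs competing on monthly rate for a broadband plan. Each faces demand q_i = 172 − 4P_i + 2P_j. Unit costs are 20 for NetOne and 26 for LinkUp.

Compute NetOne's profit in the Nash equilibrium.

2079.36

NetOne's profit: π = (P_{NetOne} − 20)(172 − 4P_{NetOne} + 2P_{LinkUp}).
∂π/∂P_{NetOne} = 252 − 8P_{NetOne} + 2P_{LinkUp} = 0 ⇒ P_{NetOne} = 31.5 + 0.25P_{LinkUp}.
Similarly P_{LinkUp} = 34.5 + 0.25P_{NetOne}.
Substituting the second reaction function into the first: P_{NetOne} = 31.5 + 0.25(34.5 + 0.25P_{NetOne}), which gives 0.9375P_{NetOne} = 40.125 ⇒ P_{NetOne} = 42.8.
Then P_{LinkUp} = 34.5 + 0.25·42.8 = 45.2.
q_{NetOne} = 172 − 4·42.8 + 2·45.2 = 91.2.
Profit = (42.8 − 20)·91.2 = 2079.36.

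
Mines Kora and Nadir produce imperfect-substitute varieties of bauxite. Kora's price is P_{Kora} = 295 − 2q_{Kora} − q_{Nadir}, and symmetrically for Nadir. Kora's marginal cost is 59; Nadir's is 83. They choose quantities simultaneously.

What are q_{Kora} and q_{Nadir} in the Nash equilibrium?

Mine Kora's profit: π = q_{Kora}(295 − 2q_{Kora} − q_{Nadir}) − 59q_{Kora}.
∂π/∂q_{Kora} = 236 − 4q_{Kora} − q_{Nadir} = 0 ⇒ q_{Kora} = 59 − 0.25q_{Nadir}.
Similarly q_{Nadir} = 53 − 0.25q_{Kora}.
Solving the two reaction functions simultaneously: (1 − (−0.25)(−0.25))q_{Kora} = 59 − 0.25·53, so 0.9375q_{Kora} = 45.75 and q_{Kora} = 48.8.
Then q_{Nadir} = 53 − 0.25·48.8 = 40.8.

48.8, 40.8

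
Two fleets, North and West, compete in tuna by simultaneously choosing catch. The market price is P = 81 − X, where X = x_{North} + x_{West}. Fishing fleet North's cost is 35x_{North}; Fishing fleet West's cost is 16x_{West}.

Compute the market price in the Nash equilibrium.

Fishing fleet North's profit: π = x_{North}(81 − (x_{North} + x_{West})) − 35x_{North}.
∂π/∂x_{North} = 46 − 2x_{North} − x_{West} = 0, so x_{North} = 23 − 0.5x_{West}.
By the same steps for West: x_{West} = 32.5 − 0.5x_{North}.
Solving the two reaction functions simultaneously: (1 − (−0.5)(−0.5))x_{North} = 23 − 0.5·32.5, so 0.75x_{North} = 6.75 and x_{North} = 9.
Then x_{West} = 32.5 − 0.5·9 = 28.
Equilibrium price: P = 81 − 37 = 44.

44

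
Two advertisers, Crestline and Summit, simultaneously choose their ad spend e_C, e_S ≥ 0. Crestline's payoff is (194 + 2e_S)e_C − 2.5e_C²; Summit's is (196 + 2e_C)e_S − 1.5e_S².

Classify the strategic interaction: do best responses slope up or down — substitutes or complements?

strategic complements

Expanding Crestline's payoff: 194e_C + 2e_Se_C − 2.5e_C².
∂π/∂e_C = 194 + 2e_S − 5e_C = 0, so e_C = 38.8 + 0.4e_S.
The best-response slope de_C/de_S = 0.4 > 0: the reaction function is upward-sloping, so the choices are strategic complements.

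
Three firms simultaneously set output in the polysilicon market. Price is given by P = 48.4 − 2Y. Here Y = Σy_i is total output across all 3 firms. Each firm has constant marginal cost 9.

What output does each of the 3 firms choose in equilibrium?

A representative firm's profit is π_i = y_i(48.4 − 2Y) − 9y_i, with Y = y_i + Σ_{j≠i} y_j.
First-order condition: 39.4 − 4y_i − 2Σ_{j≠i} y_j = 0.
With identical firms, set every y_j = y: then 39.4 − 4y − 4y = 0, i.e. y = 39.4/8 = 4.925.

4.925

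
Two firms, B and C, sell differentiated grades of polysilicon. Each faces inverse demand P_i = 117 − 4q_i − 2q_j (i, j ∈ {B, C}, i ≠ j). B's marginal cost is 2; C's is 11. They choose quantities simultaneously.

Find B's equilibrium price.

Firm B's profit: π = q_B(117 − 4q_B − 2q_C) − 2q_B.
∂π/∂q_B = 115 − 8q_B − 2q_C = 0 ⇒ q_B = 14.375 − 0.25q_C.
Similarly q_C = 13.25 − 0.25q_B.
Substituting the second reaction function into the first: q_B = 14.375 − 0.25(13.25 − 0.25q_B), which gives 0.9375q_B = 11.0625 ⇒ q_B = 11.8.
Then q_C = 13.25 − 0.25·11.8 = 10.3.
P_B = 117 − 4·11.8 − 2·10.3 = 49.2.

49.2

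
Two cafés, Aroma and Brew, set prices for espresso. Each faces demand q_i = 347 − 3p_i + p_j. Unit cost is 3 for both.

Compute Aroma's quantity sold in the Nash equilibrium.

Aroma's profit: π = (p_{Aroma} − 3)(347 − 3p_{Aroma} + p_{Brew}).
∂π/∂p_{Aroma} = 356 − 6p_{Aroma} + p_{Brew} = 0 ⇒ p_{Aroma} = 178/3 + (1/6)p_{Brew}.
By symmetry p_{Brew} = p_{Aroma}; substituting into the reaction function, (5/6)p_{Aroma} = 178/3 and p_{Aroma} = 71.2.
q_{Aroma} = 347 − 3·71.2 + 71.2 = 204.6.

204.6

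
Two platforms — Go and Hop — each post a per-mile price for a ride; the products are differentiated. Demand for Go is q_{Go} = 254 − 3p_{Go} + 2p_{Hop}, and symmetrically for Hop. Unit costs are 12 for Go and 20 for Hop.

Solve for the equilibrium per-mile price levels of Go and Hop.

74, 77

Go's profit: π = (p_{Go} − 12)(254 − 3p_{Go} + 2p_{Hop}).
∂π/∂p_{Go} = 290 − 6p_{Go} + 2p_{Hop} = 0 ⇒ p_{Go} = 145/3 + (1/3)p_{Hop}.
Similarly p_{Hop} = 157/3 + (1/3)p_{Go}.
Substituting the second reaction function into the first: p_{Go} = 145/3 + (1/3)(157/3 + (1/3)p_{Go}), which gives (8/9)p_{Go} = 592/9 ⇒ p_{Go} = 74.
Then p_{Hop} = 157/3 + (1/3)·74 = 77.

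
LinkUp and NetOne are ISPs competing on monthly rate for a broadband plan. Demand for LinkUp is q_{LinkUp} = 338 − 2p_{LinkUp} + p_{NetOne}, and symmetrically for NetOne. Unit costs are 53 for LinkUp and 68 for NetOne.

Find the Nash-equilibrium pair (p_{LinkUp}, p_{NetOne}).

LinkUp's profit: π = (p_{LinkUp} − 53)(338 − 2p_{LinkUp} + p_{NetOne}).
∂π/∂p_{LinkUp} = 444 − 4p_{LinkUp} + p_{NetOne} = 0 ⇒ p_{LinkUp} = 111 + 0.25p_{NetOne}.
Similarly p_{NetOne} = 118.5 + 0.25p_{LinkUp}.
Solving the two reaction functions simultaneously: (1 − (0.25)(0.25))p_{LinkUp} = 111 + 0.25·118.5, so 0.9375p_{LinkUp} = 140.625 and p_{LinkUp} = 150.
Then p_{NetOne} = 118.5 + 0.25·150 = 156.

150, 156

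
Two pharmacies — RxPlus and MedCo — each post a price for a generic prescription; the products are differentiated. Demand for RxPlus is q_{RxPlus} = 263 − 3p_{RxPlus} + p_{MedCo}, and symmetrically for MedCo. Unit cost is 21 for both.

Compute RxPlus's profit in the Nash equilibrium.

RxPlus's profit: π = (p_{RxPlus} − 21)(263 − 3p_{RxPlus} + p_{MedCo}).
∂π/∂p_{RxPlus} = 326 − 6p_{RxPlus} + p_{MedCo} = 0 ⇒ p_{RxPlus} = 163/3 + (1/6)p_{MedCo}.
By symmetry p_{MedCo} = p_{RxPlus}; substituting into the reaction function, (5/6)p_{RxPlus} = 163/3 and p_{RxPlus} = 65.2.
q_{RxPlus} = 263 − 3·65.2 + 65.2 = 132.6.
Profit = (65.2 − 21)·132.6 = 5860.92.

5860.92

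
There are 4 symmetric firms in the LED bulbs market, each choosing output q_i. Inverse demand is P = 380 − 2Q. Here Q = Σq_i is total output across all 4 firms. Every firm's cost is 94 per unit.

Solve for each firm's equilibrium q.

A representative firm's profit is π_i = q_i(380 − 2Q) − 94q_i, with Q = q_i + Σ_{j≠i} q_j.
First-order condition: 286 − 4q_i − 2Σ_{j≠i} q_j = 0.
In a symmetric equilibrium every firm chooses the same q, so Σ_{j≠i} q_j = 3q. The condition becomes 286 − 10q = 0, giving q = 286/10 = 28.6.

28.6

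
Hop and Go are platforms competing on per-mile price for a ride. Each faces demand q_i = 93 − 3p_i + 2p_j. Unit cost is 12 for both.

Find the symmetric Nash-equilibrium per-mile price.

Hop's profit: π = (p_{Hop} − 12)(93 − 3p_{Hop} + 2p_{Go}).
∂π/∂p_{Hop} = 129 − 6p_{Hop} + 2p_{Go} = 0 ⇒ p_{Hop} = 21.5 + (1/3)p_{Go}.
The game is symmetric, so in equilibrium p_{Go} = p_{Hop}: the reaction function gives (2/3)p_{Hop} = 21.5, hence p_{Hop} = 32.25.

32.25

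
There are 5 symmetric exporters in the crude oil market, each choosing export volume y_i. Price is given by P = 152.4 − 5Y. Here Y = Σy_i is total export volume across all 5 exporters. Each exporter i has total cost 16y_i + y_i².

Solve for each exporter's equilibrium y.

4.2625

A representative exporter's profit is π_i = y_i(152.4 − 5Y) − 16y_i − y_i², with Y = y_i + Σ_{j≠i} y_j.
First-order condition: 136.4 − 12y_i − 5Σ_{j≠i} y_j = 0.
With identical exporters, set every y_j = y: then 136.4 − 12y − 20y = 0, i.e. y = 136.4/32 = 4.2625.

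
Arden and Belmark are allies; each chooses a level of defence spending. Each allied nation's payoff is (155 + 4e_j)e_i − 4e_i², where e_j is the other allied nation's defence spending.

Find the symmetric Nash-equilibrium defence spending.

38.75

Arden's payoff is (155 + 4e_B)e_A − 4e_A².
∂π/∂e_A = 155 + 4e_B − 8e_A = 0, so e_A = 19.375 + 0.5e_B.
Setting e_A = e_B in the reaction function: e_A = 19.375 + 0.5e_A, so e_A = 19.375 / 0.5 = 38.75.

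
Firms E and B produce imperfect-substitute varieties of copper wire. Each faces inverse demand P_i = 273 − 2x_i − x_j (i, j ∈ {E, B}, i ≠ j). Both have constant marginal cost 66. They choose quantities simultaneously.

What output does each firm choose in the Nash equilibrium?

Firm E's profit: π = x_E(273 − 2x_E − x_B) − 66x_E.
∂π/∂x_E = 207 − 4x_E − x_B = 0 ⇒ x_E = 51.75 − 0.25x_B.
Setting x_E = x_B in the reaction function: x_E = 51.75 − 0.25x_E, so x_E = 51.75 / 1.25 = 41.4.

41.4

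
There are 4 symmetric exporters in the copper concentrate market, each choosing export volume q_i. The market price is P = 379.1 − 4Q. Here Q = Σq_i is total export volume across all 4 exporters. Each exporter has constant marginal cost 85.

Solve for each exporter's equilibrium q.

14.705

A representative exporter's profit is π_i = q_i(379.1 − 4Q) − 85q_i, with Q = q_i + Σ_{j≠i} q_j.
First-order condition: 294.1 − 8q_i − 4Σ_{j≠i} q_j = 0.
In a symmetric equilibrium every exporter chooses the same q, so Σ_{j≠i} q_j = 3q. The condition becomes 294.1 − 20q = 0, giving q = 294.1/20 = 14.705.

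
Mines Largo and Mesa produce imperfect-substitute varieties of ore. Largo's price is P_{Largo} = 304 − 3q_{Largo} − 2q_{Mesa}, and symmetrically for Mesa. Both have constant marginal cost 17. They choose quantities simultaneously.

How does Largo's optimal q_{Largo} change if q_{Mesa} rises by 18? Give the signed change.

Mine Largo's profit: π = q_{Largo}(304 − 3q_{Largo} − 2q_{Mesa}) − 17q_{Largo}.
∂π/∂q_{Largo} = 287 − 6q_{Largo} − 2q_{Mesa} = 0 ⇒ q_{Largo} = 287/6 − (1/3)q_{Mesa}.
The reaction-function slope is −1/3, so an 18-unit rise in q_{Mesa} moves q_{Largo} by −1/3 × 18 = −6. Largo's best response falls — the actions are strategic substitutes.

-6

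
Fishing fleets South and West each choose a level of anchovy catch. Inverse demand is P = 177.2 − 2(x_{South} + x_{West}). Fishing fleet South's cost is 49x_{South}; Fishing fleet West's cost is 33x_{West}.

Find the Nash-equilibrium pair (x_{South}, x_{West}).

18.7, 26.7

Fishing fleet South's profit: π = x_{South}(177.2 − 2(x_{South} + x_{West})) − 49x_{South}.
∂π/∂x_{South} = 128.2 − 4x_{South} − 2x_{West} = 0, so x_{South} = 32.05 − 0.5x_{West}.
By the same steps for West: x_{West} = 36.05 − 0.5x_{South}.
Substituting the second reaction function into the first: x_{South} = 32.05 − 0.5(36.05 − 0.5x_{South}), which gives 0.75x_{South} = 14.025 ⇒ x_{South} = 18.7.
Then x_{West} = 36.05 − 0.5·18.7 = 26.7.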